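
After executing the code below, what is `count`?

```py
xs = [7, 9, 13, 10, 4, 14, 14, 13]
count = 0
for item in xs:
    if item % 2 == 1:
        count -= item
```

item=7: odd, count = 0-7 = -7
item=9: odd, count = (-7)-9 = -16
item=13: odd, count = (-16)-13 = -29
item=10: not odd
item=4: not odd
item=14: not odd
item=14: not odd
item=13: odd, count = (-29)-13 = -42

-42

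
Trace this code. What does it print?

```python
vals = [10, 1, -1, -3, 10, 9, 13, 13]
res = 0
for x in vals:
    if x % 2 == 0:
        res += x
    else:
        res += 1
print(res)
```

26

x=10: even, res = 0+10 = 10
x=1: not even, res = 10+1 = 11
x=-1: not even, res = 11+1 = 12
x=-3: not even, res = 12+1 = 13
x=10: even, res = 13+10 = 23
x=9: not even, res = 23+1 = 24
x=13: not even, res = 24+1 = 25
x=13: not even, res = 25+1 = 26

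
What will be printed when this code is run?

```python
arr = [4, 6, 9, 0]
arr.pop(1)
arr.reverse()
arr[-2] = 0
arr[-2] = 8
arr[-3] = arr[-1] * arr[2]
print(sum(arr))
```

28

pop(1) removes 6 → [4, 9, 0]
reverse → [0, 9, 4]
arr[-2] = 0 → [0, 0, 4]
arr[-2] = 8 → [0, 8, 4]
arr[-3] = arr[-1]*arr[2] = 4*4 = 16 → [16, 8, 4]
sum = 28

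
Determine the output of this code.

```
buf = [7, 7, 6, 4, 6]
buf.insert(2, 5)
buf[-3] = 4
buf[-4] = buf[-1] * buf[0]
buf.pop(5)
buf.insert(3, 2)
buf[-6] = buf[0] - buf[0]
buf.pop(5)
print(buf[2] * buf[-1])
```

insert 5 at 2 → [7, 7, 5, 6, 4, 6]
buf[-3] = 4 → [7, 7, 5, 4, 4, 6]
buf[-4] = buf[-1]*buf[0] = 6*7 = 42 → [7, 7, 42, 4, 4, 6]
pop(5) removes 6 → [7, 7, 42, 4, 4]
insert 2 at 3 → [7, 7, 42, 2, 4, 4]
buf[-6] = buf[0]-buf[0] = 7-7 = 0 → [0, 7, 42, 2, 4, 4]
pop(5) removes 4 → [0, 7, 42, 2, 4]
buf[2]*buf[-1] = 42*4 = 168

168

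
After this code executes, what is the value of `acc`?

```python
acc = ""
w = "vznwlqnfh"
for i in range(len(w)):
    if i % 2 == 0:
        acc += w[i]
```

'vnlnh'

i=0: add 'v' → 'v'
i=1: skip
i=2: add 'n' → 'vn'
i=3: skip
i=4: add 'l' → 'vnl'
i=5: skip
i=6: add 'n' → 'vnln'
i=7: skip
i=8: add 'h' → 'vnlnh'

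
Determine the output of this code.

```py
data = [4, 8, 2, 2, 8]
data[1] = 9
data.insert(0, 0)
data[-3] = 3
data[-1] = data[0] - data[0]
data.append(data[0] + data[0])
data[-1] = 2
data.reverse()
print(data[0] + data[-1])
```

data[1] = 9 → [4, 9, 2, 2, 8]
insert 0 at 0 → [0, 4, 9, 2, 2, 8]
data[-3] = 3 → [0, 4, 9, 3, 2, 8]
data[-1] = data[0]-data[0] = 0-0 = 0 → [0, 4, 9, 3, 2, 0]
append data[0]+data[0] = 0+0 = 0 → [0, 4, 9, 3, 2, 0, 0]
data[-1] = 2 → [0, 4, 9, 3, 2, 0, 2]
reverse → [2, 0, 2, 3, 9, 4, 0]
data[0]+data[-1] = 2+0 = 2

2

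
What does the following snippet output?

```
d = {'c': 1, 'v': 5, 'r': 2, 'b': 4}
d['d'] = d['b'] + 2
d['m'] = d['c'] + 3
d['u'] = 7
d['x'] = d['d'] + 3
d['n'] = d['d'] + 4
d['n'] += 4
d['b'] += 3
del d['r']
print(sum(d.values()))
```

d['d'] = d['b']+2 = 6 → {'c': 1, 'v': 5, 'r': 2, 'b': 4, 'd': 6}
d['m'] = d['c']+3 = 4 → {'c': 1, 'v': 5, 'r': 2, 'b': 4, 'd': 6, 'm': 4}
d['u'] = 7 → {'c': 1, 'v': 5, 'r': 2, 'b': 4, 'd': 6, 'm': 4, 'u': 7}
d['x'] = d['d']+3 = 9 → {'c': 1, 'v': 5, 'r': 2, 'b': 4, 'd': 6, 'm': 4, 'u': 7, 'x': 9}
d['n'] = d['d']+4 = 10 → {'c': 1, 'v': 5, 'r': 2, 'b': 4, 'd': 6, 'm': 4, 'u': 7, 'x': 9, 'n': 10}
d['n'] = 10+4 = 14 → {'c': 1, 'v': 5, 'r': 2, 'b': 4, 'd': 6, 'm': 4, 'u': 7, 'x': 9, 'n': 14}
d['b'] = 4+3 = 7 → {'c': 1, 'v': 5, 'r': 2, 'b': 7, 'd': 6, 'm': 4, 'u': 7, 'x': 9, 'n': 14}
del 'r' → {'c': 1, 'v': 5, 'b': 7, 'd': 6, 'm': 4, 'u': 7, 'x': 9, 'n': 14}
sum of values = 53

53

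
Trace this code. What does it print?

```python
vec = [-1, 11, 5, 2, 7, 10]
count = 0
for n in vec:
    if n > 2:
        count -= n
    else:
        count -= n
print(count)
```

-34

n=-1: not >2, count = 0-(-1) = 1
n=11: >2, count = 1-11 = -10
n=5: >2, count = (-10)-5 = -15
n=2: not >2, count = (-15)-2 = -17
n=7: >2, count = (-17)-7 = -24
n=10: >2, count = (-24)-10 = -34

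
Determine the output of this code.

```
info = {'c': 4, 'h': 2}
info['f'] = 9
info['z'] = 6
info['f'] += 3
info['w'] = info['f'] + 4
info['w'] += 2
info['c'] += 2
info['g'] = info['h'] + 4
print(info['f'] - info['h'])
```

10

info['f'] = 9 → {'c': 4, 'h': 2, 'f': 9}
info['z'] = 6 → {'c': 4, 'h': 2, 'f': 9, 'z': 6}
info['f'] = 9+3 = 12 → {'c': 4, 'h': 2, 'f': 12, 'z': 6}
info['w'] = info['f']+4 = 16 → {'c': 4, 'h': 2, 'f': 12, 'z': 6, 'w': 16}
info['w'] = 16+2 = 18 → {'c': 4, 'h': 2, 'f': 12, 'z': 6, 'w': 18}
info['c'] = 4+2 = 6 → {'c': 6, 'h': 2, 'f': 12, 'z': 6, 'w': 18}
info['g'] = info['h']+4 = 6 → {'c': 6, 'h': 2, 'f': 12, 'z': 6, 'w': 18, 'g': 6}
info['f']-info['h'] = 12-2 = 10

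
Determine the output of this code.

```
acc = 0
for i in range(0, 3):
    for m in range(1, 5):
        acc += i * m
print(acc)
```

30

i=0,m=1: acc = 0+0 = 0
i=0,m=2: acc = 0+0 = 0
i=0,m=3: acc = 0+0 = 0
i=0,m=4: acc = 0+0 = 0
i=1,m=1: acc = 0+1 = 1
i=1,m=2: acc = 1+2 = 3
i=1,m=3: acc = 3+3 = 6
i=1,m=4: acc = 6+4 = 10
i=2,m=1: acc = 10+2 = 12
i=2,m=2: acc = 12+4 = 16
i=2,m=3: acc = 16+6 = 22
i=2,m=4: acc = 22+8 = 30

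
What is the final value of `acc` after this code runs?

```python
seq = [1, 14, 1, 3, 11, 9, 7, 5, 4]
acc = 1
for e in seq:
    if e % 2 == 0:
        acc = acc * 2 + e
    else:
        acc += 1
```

52

e=1: not even, acc = 1+1 = 2
e=14: even, acc = 2*2+14 = 18
e=1: not even, acc = 18+1 = 19
e=3: not even, acc = 19+1 = 20
e=11: not even, acc = 20+1 = 21
e=9: not even, acc = 21+1 = 22
e=7: not even, acc = 22+1 = 23
e=5: not even, acc = 23+1 = 24
e=4: even, acc = 24*2+4 = 52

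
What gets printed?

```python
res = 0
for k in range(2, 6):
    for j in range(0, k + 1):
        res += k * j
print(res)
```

k=2,j=0: res = 0+0 = 0
k=2,j=1: res = 0+2 = 2
k=2,j=2: res = 2+4 = 6
k=3,j=0: res = 6+0 = 6
k=3,j=1: res = 6+3 = 9
k=3,j=2: res = 9+6 = 15
k=3,j=3: res = 15+9 = 24
k=4,j=0: res = 24+0 = 24
k=4,j=1: res = 24+4 = 28
k=4,j=2: res = 28+8 = 36
k=4,j=3: res = 36+12 = 48
k=4,j=4: res = 48+16 = 64
k=5,j=0: res = 64+0 = 64
k=5,j=1: res = 64+5 = 69
k=5,j=2: res = 69+10 = 79
k=5,j=3: res = 79+15 = 94
k=5,j=4: res = 94+20 = 114
k=5,j=5: res = 114+25 = 139

139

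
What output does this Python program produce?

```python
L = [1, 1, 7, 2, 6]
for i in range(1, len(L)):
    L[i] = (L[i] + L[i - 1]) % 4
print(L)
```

[1, 2, 1, 3, 1]

i=1: L[1] = (1+1)%4 = 2 → [1, 2, 7, 2, 6]
i=2: L[2] = (7+2)%4 = 1 → [1, 2, 1, 2, 6]
i=3: L[3] = (2+1)%4 = 3 → [1, 2, 1, 3, 6]
i=4: L[4] = (6+3)%4 = 1 → [1, 2, 1, 3, 1]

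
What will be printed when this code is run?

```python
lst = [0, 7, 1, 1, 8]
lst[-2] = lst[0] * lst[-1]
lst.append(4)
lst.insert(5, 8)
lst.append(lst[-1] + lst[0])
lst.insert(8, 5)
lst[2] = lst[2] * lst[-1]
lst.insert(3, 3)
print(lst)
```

[0, 7, 5, 3, 0, 8, 8, 4, 4, 5]

lst[-2] = lst[0]*lst[-1] = 0*8 = 0 → [0, 7, 1, 0, 8]
append 4 → [0, 7, 1, 0, 8, 4]
insert 8 at 5 → [0, 7, 1, 0, 8, 8, 4]
append lst[-1]+lst[0] = 4+0 = 4 → [0, 7, 1, 0, 8, 8, 4, 4]
insert 5 at 8 → [0, 7, 1, 0, 8, 8, 4, 4, 5]
lst[2] = lst[2]*lst[-1] = 1*5 = 5 → [0, 7, 5, 0, 8, 8, 4, 4, 5]
insert 3 at 3 → [0, 7, 5, 3, 0, 8, 8, 4, 4, 5]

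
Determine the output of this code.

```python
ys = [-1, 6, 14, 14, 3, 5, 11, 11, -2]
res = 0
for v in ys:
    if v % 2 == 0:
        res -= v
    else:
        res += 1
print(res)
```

-27

v=-1: not even, res = 0+1 = 1
v=6: even, res = 1-6 = -5
v=14: even, res = (-5)-14 = -19
v=14: even, res = (-19)-14 = -33
v=3: not even, res = (-33)+1 = -32
v=5: not even, res = (-32)+1 = -31
v=11: not even, res = (-31)+1 = -30
v=11: not even, res = (-30)+1 = -29
v=-2: even, res = (-29)-(-2) = -27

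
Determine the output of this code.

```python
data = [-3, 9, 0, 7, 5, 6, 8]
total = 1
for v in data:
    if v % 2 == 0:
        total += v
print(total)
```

v=-3: not even
v=9: not even
v=0: even, total = 1+0 = 1
v=7: not even
v=5: not even
v=6: even, total = 1+6 = 7
v=8: even, total = 7+8 = 15

15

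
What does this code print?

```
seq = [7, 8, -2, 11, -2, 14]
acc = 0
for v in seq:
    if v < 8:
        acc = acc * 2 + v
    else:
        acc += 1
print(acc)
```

v=7: <8, acc = 0*2+7 = 7
v=8: not <8, acc = 7+1 = 8
v=-2: <8, acc = 8*2+(-2) = 14
v=11: not <8, acc = 14+1 = 15
v=-2: <8, acc = 15*2+(-2) = 28
v=14: not <8, acc = 28+1 = 29

29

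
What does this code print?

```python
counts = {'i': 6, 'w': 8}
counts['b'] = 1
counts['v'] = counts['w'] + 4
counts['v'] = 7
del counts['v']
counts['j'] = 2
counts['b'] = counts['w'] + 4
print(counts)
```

counts['b'] = 1 → {'i': 6, 'w': 8, 'b': 1}
counts['v'] = counts['w']+4 = 12 → {'i': 6, 'w': 8, 'b': 1, 'v': 12}
counts['v'] = 7 → {'i': 6, 'w': 8, 'b': 1, 'v': 7}
del 'v' → {'i': 6, 'w': 8, 'b': 1}
counts['j'] = 2 → {'i': 6, 'w': 8, 'b': 1, 'j': 2}
counts['b'] = counts['w']+4 = 12 → {'i': 6, 'w': 8, 'b': 12, 'j': 2}

{'i': 6, 'w': 8, 'b': 12, 'j': 2}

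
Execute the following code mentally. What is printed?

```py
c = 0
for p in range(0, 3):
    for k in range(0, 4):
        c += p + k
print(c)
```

30

p=0,k=0: c = 0+0 = 0
p=0,k=1: c = 0+1 = 1
p=0,k=2: c = 1+2 = 3
p=0,k=3: c = 3+3 = 6
p=1,k=0: c = 6+1 = 7
p=1,k=1: c = 7+2 = 9
p=1,k=2: c = 9+3 = 12
p=1,k=3: c = 12+4 = 16
p=2,k=0: c = 16+2 = 18
p=2,k=1: c = 18+3 = 21
p=2,k=2: c = 21+4 = 25
p=2,k=3: c = 25+5 = 30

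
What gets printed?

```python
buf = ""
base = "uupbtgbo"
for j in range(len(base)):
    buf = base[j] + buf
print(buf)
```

obgtbpuu

j=0: prepend 'u' → 'u'
j=1: prepend 'u' → 'uu'
j=2: prepend 'p' → 'puu'
j=3: prepend 'b' → 'bpuu'
j=4: prepend 't' → 'tbpuu'
j=5: prepend 'g' → 'gtbpuu'
j=6: prepend 'b' → 'bgtbpuu'
j=7: prepend 'o' → 'obgtbpuu'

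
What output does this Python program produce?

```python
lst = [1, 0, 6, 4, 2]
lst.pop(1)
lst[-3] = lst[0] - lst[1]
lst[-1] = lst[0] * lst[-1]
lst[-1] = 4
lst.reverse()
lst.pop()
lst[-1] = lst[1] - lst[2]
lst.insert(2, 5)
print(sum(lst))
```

pop(1) removes 0 → [1, 6, 4, 2]
lst[-3] = lst[0]-lst[1] = 1-6 = -5 → [1, -5, 4, 2]
lst[-1] = lst[0]*lst[-1] = 1*2 = 2 → [1, -5, 4, 2]
lst[-1] = 4 → [1, -5, 4, 4]
reverse → [4, 4, -5, 1]
pop() removes 1 → [4, 4, -5]
lst[-1] = lst[1]-lst[2] = 4-(-5) = 9 → [4, 4, 9]
insert 5 at 2 → [4, 4, 5, 9]
sum = 22

22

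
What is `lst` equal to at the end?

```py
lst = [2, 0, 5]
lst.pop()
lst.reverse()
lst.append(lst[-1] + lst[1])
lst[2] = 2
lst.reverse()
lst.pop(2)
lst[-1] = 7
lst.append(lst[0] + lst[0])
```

pop() removes 5 → [2, 0]
reverse → [0, 2]
append lst[-1]+lst[1] = 2+2 = 4 → [0, 2, 4]
lst[2] = 2 → [0, 2, 2]
reverse → [2, 2, 0]
pop(2) removes 0 → [2, 2]
lst[-1] = 7 → [2, 7]
append lst[0]+lst[0] = 2+2 = 4 → [2, 7, 4]

[2, 7, 4]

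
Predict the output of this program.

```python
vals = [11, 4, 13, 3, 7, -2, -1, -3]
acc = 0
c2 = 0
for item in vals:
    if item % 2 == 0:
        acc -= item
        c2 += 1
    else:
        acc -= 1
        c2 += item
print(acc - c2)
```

-40

item=11: not even, acc = 0-1 = -1; c2=11
item=4: even, acc = (-1)-4 = -5; c2=12
item=13: not even, acc = (-5)-1 = -6; c2=25
item=3: not even, acc = (-6)-1 = -7; c2=28
item=7: not even, acc = (-7)-1 = -8; c2=35
item=-2: even, acc = (-8)-(-2) = -6; c2=36
item=-1: not even, acc = (-6)-1 = -7; c2=35
item=-3: not even, acc = (-7)-1 = -8; c2=32
acc-c2 = (-8)-32 = -40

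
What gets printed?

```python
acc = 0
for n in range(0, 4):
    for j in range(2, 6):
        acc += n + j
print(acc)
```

n=0,j=2: acc = 0+2 = 2
n=0,j=3: acc = 2+3 = 5
n=0,j=4: acc = 5+4 = 9
n=0,j=5: acc = 9+5 = 14
n=1,j=2: acc = 14+3 = 17
n=1,j=3: acc = 17+4 = 21
n=1,j=4: acc = 21+5 = 26
n=1,j=5: acc = 26+6 = 32
n=2,j=2: acc = 32+4 = 36
n=2,j=3: acc = 36+5 = 41
n=2,j=4: acc = 41+6 = 47
n=2,j=5: acc = 47+7 = 54
n=3,j=2: acc = 54+5 = 59
n=3,j=3: acc = 59+6 = 65
n=3,j=4: acc = 65+7 = 72
n=3,j=5: acc = 72+8 = 80

80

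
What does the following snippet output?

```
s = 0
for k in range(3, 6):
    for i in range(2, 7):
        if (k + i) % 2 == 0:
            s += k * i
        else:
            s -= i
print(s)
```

k=3,i=2: odd sum, s = 0-2 = -2
k=3,i=3: even sum, s = (-2)+9 = 7
k=3,i=4: odd sum, s = 7-4 = 3
k=3,i=5: even sum, s = 3+15 = 18
k=3,i=6: odd sum, s = 18-6 = 12
k=4,i=2: even sum, s = 12+8 = 20
k=4,i=3: odd sum, s = 20-3 = 17
k=4,i=4: even sum, s = 17+16 = 33
k=4,i=5: odd sum, s = 33-5 = 28
k=4,i=6: even sum, s = 28+24 = 52
k=5,i=2: odd sum, s = 52-2 = 50
k=5,i=3: even sum, s = 50+15 = 65
k=5,i=4: odd sum, s = 65-4 = 61
k=5,i=5: even sum, s = 61+25 = 86
k=5,i=6: odd sum, s = 86-6 = 80

80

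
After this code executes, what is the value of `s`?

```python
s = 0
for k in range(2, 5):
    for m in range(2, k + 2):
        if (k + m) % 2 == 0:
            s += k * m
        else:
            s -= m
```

k=2,m=2: even sum, s = 0+4 = 4
k=2,m=3: odd sum, s = 4-3 = 1
k=3,m=2: odd sum, s = 1-2 = -1
k=3,m=3: even sum, s = (-1)+9 = 8
k=3,m=4: odd sum, s = 8-4 = 4
k=4,m=2: even sum, s = 4+8 = 12
k=4,m=3: odd sum, s = 12-3 = 9
k=4,m=4: even sum, s = 9+16 = 25
k=4,m=5: odd sum, s = 25-5 = 20

20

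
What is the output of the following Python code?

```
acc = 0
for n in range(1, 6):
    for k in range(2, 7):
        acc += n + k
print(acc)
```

175

n=1,k=2: acc = 0+3 = 3
n=1,k=3: acc = 3+4 = 7
n=1,k=4: acc = 7+5 = 12
n=1,k=5: acc = 12+6 = 18
n=1,k=6: acc = 18+7 = 25
n=2,k=2: acc = 25+4 = 29
n=2,k=3: acc = 29+5 = 34
n=2,k=4: acc = 34+6 = 40
n=2,k=5: acc = 40+7 = 47
n=2,k=6: acc = 47+8 = 55
n=3,k=2: acc = 55+5 = 60
n=3,k=3: acc = 60+6 = 66
n=3,k=4: acc = 66+7 = 73
n=3,k=5: acc = 73+8 = 81
n=3,k=6: acc = 81+9 = 90
n=4,k=2: acc = 90+6 = 96
n=4,k=3: acc = 96+7 = 103
n=4,k=4: acc = 103+8 = 111
n=4,k=5: acc = 111+9 = 120
n=4,k=6: acc = 120+10 = 130
n=5,k=2: acc = 130+7 = 137
n=5,k=3: acc = 137+8 = 145
n=5,k=4: acc = 145+9 = 154
n=5,k=5: acc = 154+10 = 164
n=5,k=6: acc = 164+11 = 175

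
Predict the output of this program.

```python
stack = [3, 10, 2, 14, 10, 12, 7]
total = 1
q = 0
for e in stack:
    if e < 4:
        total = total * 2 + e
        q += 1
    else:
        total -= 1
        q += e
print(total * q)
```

330

e=3: <4, total = 1*2+3 = 5; q=1
e=10: not <4, total = 5-1 = 4; q=11
e=2: <4, total = 4*2+2 = 10; q=12
e=14: not <4, total = 10-1 = 9; q=26
e=10: not <4, total = 9-1 = 8; q=36
e=12: not <4, total = 8-1 = 7; q=48
e=7: not <4, total = 7-1 = 6; q=55
total*q = 6*55 = 330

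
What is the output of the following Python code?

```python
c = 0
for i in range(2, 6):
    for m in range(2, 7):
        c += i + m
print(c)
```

150

i=2,m=2: c = 0+4 = 4
i=2,m=3: c = 4+5 = 9
i=2,m=4: c = 9+6 = 15
i=2,m=5: c = 15+7 = 22
i=2,m=6: c = 22+8 = 30
i=3,m=2: c = 30+5 = 35
i=3,m=3: c = 35+6 = 41
i=3,m=4: c = 41+7 = 48
i=3,m=5: c = 48+8 = 56
i=3,m=6: c = 56+9 = 65
i=4,m=2: c = 65+6 = 71
i=4,m=3: c = 71+7 = 78
i=4,m=4: c = 78+8 = 86
i=4,m=5: c = 86+9 = 95
i=4,m=6: c = 95+10 = 105
i=5,m=2: c = 105+7 = 112
i=5,m=3: c = 112+8 = 120
i=5,m=4: c = 120+9 = 129
i=5,m=5: c = 129+10 = 139
i=5,m=6: c = 139+11 = 150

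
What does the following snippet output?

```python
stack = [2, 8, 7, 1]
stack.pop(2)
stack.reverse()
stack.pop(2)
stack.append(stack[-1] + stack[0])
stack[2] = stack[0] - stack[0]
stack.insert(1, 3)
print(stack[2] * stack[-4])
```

8

pop(2) removes 7 → [2, 8, 1]
reverse → [1, 8, 2]
pop(2) removes 2 → [1, 8]
append stack[-1]+stack[0] = 8+1 = 9 → [1, 8, 9]
stack[2] = stack[0]-stack[0] = 1-1 = 0 → [1, 8, 0]
insert 3 at 1 → [1, 3, 8, 0]
stack[2]*stack[-4] = 8*1 = 8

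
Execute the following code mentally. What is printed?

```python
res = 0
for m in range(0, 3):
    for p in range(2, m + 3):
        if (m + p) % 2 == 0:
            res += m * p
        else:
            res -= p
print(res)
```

10

m=0,p=2: even sum, res = 0+0 = 0
m=1,p=2: odd sum, res = 0-2 = -2
m=1,p=3: even sum, res = (-2)+3 = 1
m=2,p=2: even sum, res = 1+4 = 5
m=2,p=3: odd sum, res = 5-3 = 2
m=2,p=4: even sum, res = 2+8 = 10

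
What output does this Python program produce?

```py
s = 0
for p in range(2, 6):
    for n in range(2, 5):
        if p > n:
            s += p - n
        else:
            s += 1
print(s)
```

p=2,n=2: not 2>2, s = 0+1 = 1
p=2,n=3: not 2>3, s = 1+1 = 2
p=2,n=4: not 2>4, s = 2+1 = 3
p=3,n=2: 3>2, s = 3+1 = 4
p=3,n=3: not 3>3, s = 4+1 = 5
p=3,n=4: not 3>4, s = 5+1 = 6
p=4,n=2: 4>2, s = 6+2 = 8
p=4,n=3: 4>3, s = 8+1 = 9
p=4,n=4: not 4>4, s = 9+1 = 10
p=5,n=2: 5>2, s = 10+3 = 13
p=5,n=3: 5>3, s = 13+2 = 15
p=5,n=4: 5>4, s = 15+1 = 16

16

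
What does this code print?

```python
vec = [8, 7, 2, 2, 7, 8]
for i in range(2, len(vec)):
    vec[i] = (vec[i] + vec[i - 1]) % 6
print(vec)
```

[8, 7, 3, 5, 0, 2]

i=2: vec[2] = (2+7)%6 = 3 → [8, 7, 3, 2, 7, 8]
i=3: vec[3] = (2+3)%6 = 5 → [8, 7, 3, 5, 7, 8]
i=4: vec[4] = (7+5)%6 = 0 → [8, 7, 3, 5, 0, 8]
i=5: vec[5] = (8+0)%6 = 2 → [8, 7, 3, 5, 0, 2]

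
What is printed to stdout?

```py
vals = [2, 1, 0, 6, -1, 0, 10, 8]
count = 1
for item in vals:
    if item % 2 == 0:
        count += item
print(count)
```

item=2: even, count = 1+2 = 3
item=1: not even
item=0: even, count = 3+0 = 3
item=6: even, count = 3+6 = 9
item=-1: not even
item=0: even, count = 9+0 = 9
item=10: even, count = 9+10 = 19
item=8: even, count = 19+8 = 27

27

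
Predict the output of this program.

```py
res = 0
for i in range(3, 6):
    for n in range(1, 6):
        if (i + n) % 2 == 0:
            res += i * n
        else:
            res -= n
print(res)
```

75

i=3,n=1: even sum, res = 0+3 = 3
i=3,n=2: odd sum, res = 3-2 = 1
i=3,n=3: even sum, res = 1+9 = 10
i=3,n=4: odd sum, res = 10-4 = 6
i=3,n=5: even sum, res = 6+15 = 21
i=4,n=1: odd sum, res = 21-1 = 20
i=4,n=2: even sum, res = 20+8 = 28
i=4,n=3: odd sum, res = 28-3 = 25
i=4,n=4: even sum, res = 25+16 = 41
i=4,n=5: odd sum, res = 41-5 = 36
i=5,n=1: even sum, res = 36+5 = 41
i=5,n=2: odd sum, res = 41-2 = 39
i=5,n=3: even sum, res = 39+15 = 54
i=5,n=4: odd sum, res = 54-4 = 50
i=5,n=5: even sum, res = 50+25 = 75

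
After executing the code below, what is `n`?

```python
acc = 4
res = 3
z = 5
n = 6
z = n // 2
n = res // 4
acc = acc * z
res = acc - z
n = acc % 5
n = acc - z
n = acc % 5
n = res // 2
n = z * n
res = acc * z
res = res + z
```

z = 6//2 = 3
n = 3//4 = 0
acc = 4*3 = 12
res = 12-3 = 9
n = 12%5 = 2
n = 12-3 = 9
n = 12%5 = 2
n = 9//2 = 4
n = 3*4 = 12
res = 12*3 = 36
res = 36+3 = 39

12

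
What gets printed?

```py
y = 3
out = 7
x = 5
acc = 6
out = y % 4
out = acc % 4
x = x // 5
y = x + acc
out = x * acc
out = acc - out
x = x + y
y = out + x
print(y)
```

8

out = 3%4 = 3
out = 6%4 = 2
x = 5//5 = 1
y = 1+6 = 7
out = 1*6 = 6
out = 6-6 = 0
x = 1+7 = 8
y = 0+8 = 8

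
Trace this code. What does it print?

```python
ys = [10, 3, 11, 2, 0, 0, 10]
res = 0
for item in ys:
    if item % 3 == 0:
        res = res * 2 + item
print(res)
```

item=10: not %3==0
item=3: %3==0, res = 0*2+3 = 3
item=11: not %3==0
item=2: not %3==0
item=0: %3==0, res = 3*2+0 = 6
item=0: %3==0, res = 6*2+0 = 12
item=10: not %3==0

12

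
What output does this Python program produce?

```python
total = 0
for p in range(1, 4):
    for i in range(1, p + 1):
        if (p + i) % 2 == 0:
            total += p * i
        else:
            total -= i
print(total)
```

p=1,i=1: even sum, total = 0+1 = 1
p=2,i=1: odd sum, total = 1-1 = 0
p=2,i=2: even sum, total = 0+4 = 4
p=3,i=1: even sum, total = 4+3 = 7
p=3,i=2: odd sum, total = 7-2 = 5
p=3,i=3: even sum, total = 5+9 = 14

14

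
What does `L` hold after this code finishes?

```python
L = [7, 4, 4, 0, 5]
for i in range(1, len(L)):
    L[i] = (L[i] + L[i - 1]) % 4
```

i=1: L[1] = (4+7)%4 = 3 → [7, 3, 4, 0, 5]
i=2: L[2] = (4+3)%4 = 3 → [7, 3, 3, 0, 5]
i=3: L[3] = (0+3)%4 = 3 → [7, 3, 3, 3, 5]
i=4: L[4] = (5+3)%4 = 0 → [7, 3, 3, 3, 0]

[7, 3, 3, 3, 0]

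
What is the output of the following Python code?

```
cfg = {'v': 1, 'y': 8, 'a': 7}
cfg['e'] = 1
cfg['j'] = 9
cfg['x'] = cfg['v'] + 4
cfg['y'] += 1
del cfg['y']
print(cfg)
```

cfg['e'] = 1 → {'v': 1, 'y': 8, 'a': 7, 'e': 1}
cfg['j'] = 9 → {'v': 1, 'y': 8, 'a': 7, 'e': 1, 'j': 9}
cfg['x'] = cfg['v']+4 = 5 → {'v': 1, 'y': 8, 'a': 7, 'e': 1, 'j': 9, 'x': 5}
cfg['y'] = 8+1 = 9 → {'v': 1, 'y': 9, 'a': 7, 'e': 1, 'j': 9, 'x': 5}
del 'y' → {'v': 1, 'a': 7, 'e': 1, 'j': 9, 'x': 5}

{'v': 1, 'a': 7, 'e': 1, 'j': 9, 'x': 5}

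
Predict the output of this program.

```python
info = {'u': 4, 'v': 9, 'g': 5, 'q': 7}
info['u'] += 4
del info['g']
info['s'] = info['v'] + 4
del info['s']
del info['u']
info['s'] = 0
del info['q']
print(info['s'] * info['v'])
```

0

info['u'] = 4+4 = 8 → {'u': 8, 'v': 9, 'g': 5, 'q': 7}
del 'g' → {'u': 8, 'v': 9, 'q': 7}
info['s'] = info['v']+4 = 13 → {'u': 8, 'v': 9, 'q': 7, 's': 13}
del 's' → {'u': 8, 'v': 9, 'q': 7}
del 'u' → {'v': 9, 'q': 7}
info['s'] = 0 → {'v': 9, 'q': 7, 's': 0}
del 'q' → {'v': 9, 's': 0}
info['s']*info['v'] = 0*9 = 0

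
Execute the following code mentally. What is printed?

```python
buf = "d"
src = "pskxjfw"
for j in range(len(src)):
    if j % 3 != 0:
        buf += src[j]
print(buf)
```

j=0: skip
j=1: add 's' → 'ds'
j=2: add 'k' → 'dsk'
j=3: skip
j=4: add 'j' → 'dskj'
j=5: add 'f' → 'dskjf'
j=6: skip

dskjf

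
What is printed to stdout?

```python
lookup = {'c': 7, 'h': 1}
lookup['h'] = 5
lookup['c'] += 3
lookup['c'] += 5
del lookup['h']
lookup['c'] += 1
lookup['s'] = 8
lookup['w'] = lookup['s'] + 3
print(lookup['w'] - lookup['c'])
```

-5

lookup['h'] = 5 → {'c': 7, 'h': 5}
lookup['c'] = 7+3 = 10 → {'c': 10, 'h': 5}
lookup['c'] = 10+5 = 15 → {'c': 15, 'h': 5}
del 'h' → {'c': 15}
lookup['c'] = 15+1 = 16 → {'c': 16}
lookup['s'] = 8 → {'c': 16, 's': 8}
lookup['w'] = lookup['s']+3 = 11 → {'c': 16, 's': 8, 'w': 11}
lookup['w']-lookup['c'] = 11-16 = -5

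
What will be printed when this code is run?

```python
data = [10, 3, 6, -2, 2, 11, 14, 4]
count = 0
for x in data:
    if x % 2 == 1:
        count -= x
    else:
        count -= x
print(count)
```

x=10: not odd, count = 0-10 = -10
x=3: odd, count = (-10)-3 = -13
x=6: not odd, count = (-13)-6 = -19
x=-2: not odd, count = (-19)-(-2) = -17
x=2: not odd, count = (-17)-2 = -19
x=11: odd, count = (-19)-11 = -30
x=14: not odd, count = (-30)-14 = -44
x=4: not odd, count = (-44)-4 = -48

-48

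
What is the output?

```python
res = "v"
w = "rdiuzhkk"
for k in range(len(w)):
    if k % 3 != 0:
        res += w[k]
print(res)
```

vdizhk

k=0: skip
k=1: add 'd' → 'vd'
k=2: add 'i' → 'vdi'
k=3: skip
k=4: add 'z' → 'vdiz'
k=5: add 'h' → 'vdizh'
k=6: skip
k=7: add 'k' → 'vdizhk'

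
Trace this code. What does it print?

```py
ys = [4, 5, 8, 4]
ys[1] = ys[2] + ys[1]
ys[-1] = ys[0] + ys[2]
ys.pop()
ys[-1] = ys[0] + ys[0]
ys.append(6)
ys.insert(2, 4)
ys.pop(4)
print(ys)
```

[4, 13, 4, 8]

ys[1] = ys[2]+ys[1] = 8+5 = 13 → [4, 13, 8, 4]
ys[-1] = ys[0]+ys[2] = 4+8 = 12 → [4, 13, 8, 12]
pop() removes 12 → [4, 13, 8]
ys[-1] = ys[0]+ys[0] = 4+4 = 8 → [4, 13, 8]
append 6 → [4, 13, 8, 6]
insert 4 at 2 → [4, 13, 4, 8, 6]
pop(4) removes 6 → [4, 13, 4, 8]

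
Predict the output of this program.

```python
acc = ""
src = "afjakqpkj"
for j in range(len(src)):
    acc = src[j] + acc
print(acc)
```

jkpqkajfa

j=0: prepend 'a' → 'a'
j=1: prepend 'f' → 'fa'
j=2: prepend 'j' → 'jfa'
j=3: prepend 'a' → 'ajfa'
j=4: prepend 'k' → 'kajfa'
j=5: prepend 'q' → 'qkajfa'
j=6: prepend 'p' → 'pqkajfa'
j=7: prepend 'k' → 'kpqkajfa'
j=8: prepend 'j' → 'jkpqkajfa'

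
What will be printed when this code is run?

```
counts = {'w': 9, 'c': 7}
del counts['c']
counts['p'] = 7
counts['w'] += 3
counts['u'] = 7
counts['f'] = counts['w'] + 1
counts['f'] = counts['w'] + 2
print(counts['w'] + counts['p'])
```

19

del 'c' → {'w': 9}
counts['p'] = 7 → {'w': 9, 'p': 7}
counts['w'] = 9+3 = 12 → {'w': 12, 'p': 7}
counts['u'] = 7 → {'w': 12, 'p': 7, 'u': 7}
counts['f'] = counts['w']+1 = 13 → {'w': 12, 'p': 7, 'u': 7, 'f': 13}
counts['f'] = counts['w']+2 = 14 → {'w': 12, 'p': 7, 'u': 7, 'f': 14}
counts['w']+counts['p'] = 12+7 = 19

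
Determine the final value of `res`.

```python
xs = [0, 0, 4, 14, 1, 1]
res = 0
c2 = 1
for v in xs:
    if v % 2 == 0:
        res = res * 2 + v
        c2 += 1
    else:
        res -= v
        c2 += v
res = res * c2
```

140

v=0: even, res = 0*2+0 = 0; c2=2
v=0: even, res = 0*2+0 = 0; c2=3
v=4: even, res = 0*2+4 = 4; c2=4
v=14: even, res = 4*2+14 = 22; c2=5
v=1: not even, res = 22-1 = 21; c2=6
v=1: not even, res = 21-1 = 20; c2=7
res*c2 = 20*7 = 140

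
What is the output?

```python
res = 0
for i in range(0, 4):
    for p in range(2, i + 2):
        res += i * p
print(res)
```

39

i=1,p=2: res = 0+2 = 2
i=2,p=2: res = 2+4 = 6
i=2,p=3: res = 6+6 = 12
i=3,p=2: res = 12+6 = 18
i=3,p=3: res = 18+9 = 27
i=3,p=4: res = 27+12 = 39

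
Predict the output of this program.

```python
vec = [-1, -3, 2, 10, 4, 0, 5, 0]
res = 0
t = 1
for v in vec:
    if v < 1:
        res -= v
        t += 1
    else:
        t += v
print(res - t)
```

-22

v=-1: <1, res = 0-(-1) = 1; t=2
v=-3: <1, res = 1-(-3) = 4; t=3
v=2: not <1; t=5
v=10: not <1; t=15
v=4: not <1; t=19
v=0: <1, res = 4-0 = 4; t=20
v=5: not <1; t=25
v=0: <1, res = 4-0 = 4; t=26
res-t = 4-26 = -22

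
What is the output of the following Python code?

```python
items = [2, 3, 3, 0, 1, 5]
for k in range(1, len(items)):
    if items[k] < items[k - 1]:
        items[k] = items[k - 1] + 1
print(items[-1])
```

5

k=1: 3>=2, unchanged → [2, 3, 3, 0, 1, 5]
k=2: 3>=3, unchanged → [2, 3, 3, 0, 1, 5]
k=3: 0<3, items[3] = 3+1 = 4 → [2, 3, 3, 4, 1, 5]
k=4: 1<4, items[4] = 4+1 = 5 → [2, 3, 3, 4, 5, 5]
k=5: 5>=5, unchanged → [2, 3, 3, 4, 5, 5]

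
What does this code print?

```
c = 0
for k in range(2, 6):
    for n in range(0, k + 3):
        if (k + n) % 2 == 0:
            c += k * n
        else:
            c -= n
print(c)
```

k=2,n=0: even sum, c = 0+0 = 0
k=2,n=1: odd sum, c = 0-1 = -1
k=2,n=2: even sum, c = (-1)+4 = 3
k=2,n=3: odd sum, c = 3-3 = 0
k=2,n=4: even sum, c = 0+8 = 8
k=3,n=0: odd sum, c = 8-0 = 8
k=3,n=1: even sum, c = 8+3 = 11
k=3,n=2: odd sum, c = 11-2 = 9
k=3,n=3: even sum, c = 9+9 = 18
k=3,n=4: odd sum, c = 18-4 = 14
k=3,n=5: even sum, c = 14+15 = 29
k=4,n=0: even sum, c = 29+0 = 29
k=4,n=1: odd sum, c = 29-1 = 28
k=4,n=2: even sum, c = 28+8 = 36
k=4,n=3: odd sum, c = 36-3 = 33
k=4,n=4: even sum, c = 33+16 = 49
k=4,n=5: odd sum, c = 49-5 = 44
k=4,n=6: even sum, c = 44+24 = 68
k=5,n=0: odd sum, c = 68-0 = 68
k=5,n=1: even sum, c = 68+5 = 73
k=5,n=2: odd sum, c = 73-2 = 71
k=5,n=3: even sum, c = 71+15 = 86
k=5,n=4: odd sum, c = 86-4 = 82
k=5,n=5: even sum, c = 82+25 = 107
k=5,n=6: odd sum, c = 107-6 = 101
k=5,n=7: even sum, c = 101+35 = 136

136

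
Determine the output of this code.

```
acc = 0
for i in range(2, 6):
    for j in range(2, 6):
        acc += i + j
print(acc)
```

112

i=2,j=2: acc = 0+4 = 4
i=2,j=3: acc = 4+5 = 9
i=2,j=4: acc = 9+6 = 15
i=2,j=5: acc = 15+7 = 22
i=3,j=2: acc = 22+5 = 27
i=3,j=3: acc = 27+6 = 33
i=3,j=4: acc = 33+7 = 40
i=3,j=5: acc = 40+8 = 48
i=4,j=2: acc = 48+6 = 54
i=4,j=3: acc = 54+7 = 61
i=4,j=4: acc = 61+8 = 69
i=4,j=5: acc = 69+9 = 78
i=5,j=2: acc = 78+7 = 85
i=5,j=3: acc = 85+8 = 93
i=5,j=4: acc = 93+9 = 102
i=5,j=5: acc = 102+10 = 112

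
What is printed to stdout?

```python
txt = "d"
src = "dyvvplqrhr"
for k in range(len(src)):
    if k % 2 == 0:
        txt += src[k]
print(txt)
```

ddvpqh

k=0: add 'd' → 'dd'
k=1: skip
k=2: add 'v' → 'ddv'
k=3: skip
k=4: add 'p' → 'ddvp'
k=5: skip
k=6: add 'q' → 'ddvpq'
k=7: skip
k=8: add 'h' → 'ddvpqh'
k=9: skip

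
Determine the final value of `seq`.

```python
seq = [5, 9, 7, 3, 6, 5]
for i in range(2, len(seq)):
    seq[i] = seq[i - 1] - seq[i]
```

i=2: seq[2] = 9-7 = 2 → [5, 9, 2, 3, 6, 5]
i=3: seq[3] = 2-3 = -1 → [5, 9, 2, -1, 6, 5]
i=4: seq[4] = (-1)-6 = -7 → [5, 9, 2, -1, -7, 5]
i=5: seq[5] = (-7)-5 = -12 → [5, 9, 2, -1, -7, -12]

[5, 9, 2, -1, -7, -12]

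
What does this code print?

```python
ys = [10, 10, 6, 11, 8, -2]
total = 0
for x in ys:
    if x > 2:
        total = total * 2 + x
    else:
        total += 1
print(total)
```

x=10: >2, total = 0*2+10 = 10
x=10: >2, total = 10*2+10 = 30
x=6: >2, total = 30*2+6 = 66
x=11: >2, total = 66*2+11 = 143
x=8: >2, total = 143*2+8 = 294
x=-2: not >2, total = 294+1 = 295

295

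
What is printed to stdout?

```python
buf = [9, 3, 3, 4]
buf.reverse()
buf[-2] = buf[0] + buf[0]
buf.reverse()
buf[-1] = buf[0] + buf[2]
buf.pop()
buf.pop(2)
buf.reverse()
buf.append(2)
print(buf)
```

[8, 9, 2]

reverse → [4, 3, 3, 9]
buf[-2] = buf[0]+buf[0] = 4+4 = 8 → [4, 3, 8, 9]
reverse → [9, 8, 3, 4]
buf[-1] = buf[0]+buf[2] = 9+3 = 12 → [9, 8, 3, 12]
pop() removes 12 → [9, 8, 3]
pop(2) removes 3 → [9, 8]
reverse → [8, 9]
append 2 → [8, 9, 2]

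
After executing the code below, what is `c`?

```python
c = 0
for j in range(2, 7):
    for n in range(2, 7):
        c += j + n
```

200

j=2,n=2: c = 0+4 = 4
j=2,n=3: c = 4+5 = 9
j=2,n=4: c = 9+6 = 15
j=2,n=5: c = 15+7 = 22
j=2,n=6: c = 22+8 = 30
j=3,n=2: c = 30+5 = 35
j=3,n=3: c = 35+6 = 41
j=3,n=4: c = 41+7 = 48
j=3,n=5: c = 48+8 = 56
j=3,n=6: c = 56+9 = 65
j=4,n=2: c = 65+6 = 71
j=4,n=3: c = 71+7 = 78
j=4,n=4: c = 78+8 = 86
j=4,n=5: c = 86+9 = 95
j=4,n=6: c = 95+10 = 105
j=5,n=2: c = 105+7 = 112
j=5,n=3: c = 112+8 = 120
j=5,n=4: c = 120+9 = 129
j=5,n=5: c = 129+10 = 139
j=5,n=6: c = 139+11 = 150
j=6,n=2: c = 150+8 = 158
j=6,n=3: c = 158+9 = 167
j=6,n=4: c = 167+10 = 177
j=6,n=5: c = 177+11 = 188
j=6,n=6: c = 188+12 = 200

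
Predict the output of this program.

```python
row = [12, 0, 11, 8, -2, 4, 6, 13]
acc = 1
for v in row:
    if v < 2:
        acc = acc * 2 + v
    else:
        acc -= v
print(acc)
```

-107

v=12: not <2, acc = 1-12 = -11
v=0: <2, acc = (-11)*2+0 = -22
v=11: not <2, acc = (-22)-11 = -33
v=8: not <2, acc = (-33)-8 = -41
v=-2: <2, acc = (-41)*2+(-2) = -84
v=4: not <2, acc = (-84)-4 = -88
v=6: not <2, acc = (-88)-6 = -94
v=13: not <2, acc = (-94)-13 = -107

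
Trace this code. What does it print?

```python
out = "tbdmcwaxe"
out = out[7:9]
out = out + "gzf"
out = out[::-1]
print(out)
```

slice [7:9] → 'xe'
+ 'gzf' → 'xegzf'
reverse → 'fzgex'

fzgex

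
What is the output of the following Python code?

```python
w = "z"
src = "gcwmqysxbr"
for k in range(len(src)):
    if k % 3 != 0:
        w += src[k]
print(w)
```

k=0: skip
k=1: add 'c' → 'zc'
k=2: add 'w' → 'zcw'
k=3: skip
k=4: add 'q' → 'zcwq'
k=5: add 'y' → 'zcwqy'
k=6: skip
k=7: add 'x' → 'zcwqyx'
k=8: add 'b' → 'zcwqyxb'
k=9: skip

zcwqyxb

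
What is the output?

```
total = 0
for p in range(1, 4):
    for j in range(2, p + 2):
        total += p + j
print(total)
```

30

p=1,j=2: total = 0+3 = 3
p=2,j=2: total = 3+4 = 7
p=2,j=3: total = 7+5 = 12
p=3,j=2: total = 12+5 = 17
p=3,j=3: total = 17+6 = 23
p=3,j=4: total = 23+7 = 30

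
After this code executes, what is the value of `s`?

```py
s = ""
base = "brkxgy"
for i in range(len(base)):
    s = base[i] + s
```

'ygxkrb'

i=0: prepend 'b' → 'b'
i=1: prepend 'r' → 'rb'
i=2: prepend 'k' → 'krb'
i=3: prepend 'x' → 'xkrb'
i=4: prepend 'g' → 'gxkrb'
i=5: prepend 'y' → 'ygxkrb'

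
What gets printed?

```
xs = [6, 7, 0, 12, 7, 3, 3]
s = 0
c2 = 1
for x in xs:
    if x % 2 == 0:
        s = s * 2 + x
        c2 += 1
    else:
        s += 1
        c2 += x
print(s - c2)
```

x=6: even, s = 0*2+6 = 6; c2=2
x=7: not even, s = 6+1 = 7; c2=9
x=0: even, s = 7*2+0 = 14; c2=10
x=12: even, s = 14*2+12 = 40; c2=11
x=7: not even, s = 40+1 = 41; c2=18
x=3: not even, s = 41+1 = 42; c2=21
x=3: not even, s = 42+1 = 43; c2=24
s-c2 = 43-24 = 19

19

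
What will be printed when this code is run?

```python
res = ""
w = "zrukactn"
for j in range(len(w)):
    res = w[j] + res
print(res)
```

j=0: prepend 'z' → 'z'
j=1: prepend 'r' → 'rz'
j=2: prepend 'u' → 'urz'
j=3: prepend 'k' → 'kurz'
j=4: prepend 'a' → 'akurz'
j=5: prepend 'c' → 'cakurz'
j=6: prepend 't' → 'tcakurz'
j=7: prepend 'n' → 'ntcakurz'

ntcakurz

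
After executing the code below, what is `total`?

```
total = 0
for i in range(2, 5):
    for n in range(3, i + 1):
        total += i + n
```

21

i=3,n=3: total = 0+6 = 6
i=4,n=3: total = 6+7 = 13
i=4,n=4: total = 13+8 = 21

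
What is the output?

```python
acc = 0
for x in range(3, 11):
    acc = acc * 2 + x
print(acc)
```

x=3: acc = 0*2+3 = 3
x=4: acc = 3*2+4 = 10
x=5: acc = 10*2+5 = 25
x=6: acc = 25*2+6 = 56
x=7: acc = 56*2+7 = 119
x=8: acc = 119*2+8 = 246
x=9: acc = 246*2+9 = 501
x=10: acc = 501*2+10 = 1012

1012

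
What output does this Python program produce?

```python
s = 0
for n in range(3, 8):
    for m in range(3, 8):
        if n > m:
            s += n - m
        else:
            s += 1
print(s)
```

n=3,m=3: not 3>3, s = 0+1 = 1
n=3,m=4: not 3>4, s = 1+1 = 2
n=3,m=5: not 3>5, s = 2+1 = 3
n=3,m=6: not 3>6, s = 3+1 = 4
n=3,m=7: not 3>7, s = 4+1 = 5
n=4,m=3: 4>3, s = 5+1 = 6
n=4,m=4: not 4>4, s = 6+1 = 7
n=4,m=5: not 4>5, s = 7+1 = 8
n=4,m=6: not 4>6, s = 8+1 = 9
n=4,m=7: not 4>7, s = 9+1 = 10
n=5,m=3: 5>3, s = 10+2 = 12
n=5,m=4: 5>4, s = 12+1 = 13
n=5,m=5: not 5>5, s = 13+1 = 14
n=5,m=6: not 5>6, s = 14+1 = 15
n=5,m=7: not 5>7, s = 15+1 = 16
n=6,m=3: 6>3, s = 16+3 = 19
n=6,m=4: 6>4, s = 19+2 = 21
n=6,m=5: 6>5, s = 21+1 = 22
n=6,m=6: not 6>6, s = 22+1 = 23
n=6,m=7: not 6>7, s = 23+1 = 24
n=7,m=3: 7>3, s = 24+4 = 28
n=7,m=4: 7>4, s = 28+3 = 31
n=7,m=5: 7>5, s = 31+2 = 33
n=7,m=6: 7>6, s = 33+1 = 34
n=7,m=7: not 7>7, s = 34+1 = 35

35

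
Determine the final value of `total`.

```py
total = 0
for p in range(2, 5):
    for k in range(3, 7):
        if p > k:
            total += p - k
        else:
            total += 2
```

23

p=2,k=3: not 2>3, total = 0+2 = 2
p=2,k=4: not 2>4, total = 2+2 = 4
p=2,k=5: not 2>5, total = 4+2 = 6
p=2,k=6: not 2>6, total = 6+2 = 8
p=3,k=3: not 3>3, total = 8+2 = 10
p=3,k=4: not 3>4, total = 10+2 = 12
p=3,k=5: not 3>5, total = 12+2 = 14
p=3,k=6: not 3>6, total = 14+2 = 16
p=4,k=3: 4>3, total = 16+1 = 17
p=4,k=4: not 4>4, total = 17+2 = 19
p=4,k=5: not 4>5, total = 19+2 = 21
p=4,k=6: not 4>6, total = 21+2 = 23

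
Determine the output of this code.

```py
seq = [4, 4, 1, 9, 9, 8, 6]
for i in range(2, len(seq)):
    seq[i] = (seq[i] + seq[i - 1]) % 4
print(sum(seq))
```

18

i=2: seq[2] = (1+4)%4 = 1 → [4, 4, 1, 9, 9, 8, 6]
i=3: seq[3] = (9+1)%4 = 2 → [4, 4, 1, 2, 9, 8, 6]
i=4: seq[4] = (9+2)%4 = 3 → [4, 4, 1, 2, 3, 8, 6]
i=5: seq[5] = (8+3)%4 = 3 → [4, 4, 1, 2, 3, 3, 6]
i=6: seq[6] = (6+3)%4 = 1 → [4, 4, 1, 2, 3, 3, 1]
sum = 18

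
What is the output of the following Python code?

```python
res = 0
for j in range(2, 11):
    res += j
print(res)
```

j=2: res = 0+2 = 2
j=3: res = 2+3 = 5
j=4: res = 5+4 = 9
j=5: res = 9+5 = 14
j=6: res = 14+6 = 20
j=7: res = 20+7 = 27
j=8: res = 27+8 = 35
j=9: res = 35+9 = 44
j=10: res = 44+10 = 54

54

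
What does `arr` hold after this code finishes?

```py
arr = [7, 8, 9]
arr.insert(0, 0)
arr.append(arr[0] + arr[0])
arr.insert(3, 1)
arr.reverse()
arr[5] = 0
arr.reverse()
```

insert 0 at 0 → [0, 7, 8, 9]
append arr[0]+arr[0] = 0+0 = 0 → [0, 7, 8, 9, 0]
insert 1 at 3 → [0, 7, 8, 1, 9, 0]
reverse → [0, 9, 1, 8, 7, 0]
arr[5] = 0 → [0, 9, 1, 8, 7, 0]
reverse → [0, 7, 8, 1, 9, 0]

[0, 7, 8, 1, 9, 0]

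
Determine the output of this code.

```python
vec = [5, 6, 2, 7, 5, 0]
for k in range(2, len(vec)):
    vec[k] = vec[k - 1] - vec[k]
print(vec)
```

k=2: vec[2] = 6-2 = 4 → [5, 6, 4, 7, 5, 0]
k=3: vec[3] = 4-7 = -3 → [5, 6, 4, -3, 5, 0]
k=4: vec[4] = (-3)-5 = -8 → [5, 6, 4, -3, -8, 0]
k=5: vec[5] = (-8)-0 = -8 → [5, 6, 4, -3, -8, -8]

[5, 6, 4, -3, -8, -8]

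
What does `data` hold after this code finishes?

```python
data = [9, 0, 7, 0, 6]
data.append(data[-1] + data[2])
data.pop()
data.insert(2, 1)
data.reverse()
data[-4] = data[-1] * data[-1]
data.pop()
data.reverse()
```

append data[-1]+data[2] = 6+7 = 13 → [9, 0, 7, 0, 6, 13]
pop() removes 13 → [9, 0, 7, 0, 6]
insert 1 at 2 → [9, 0, 1, 7, 0, 6]
reverse → [6, 0, 7, 1, 0, 9]
data[-4] = data[-1]*data[-1] = 9*9 = 81 → [6, 0, 81, 1, 0, 9]
pop() removes 9 → [6, 0, 81, 1, 0]
reverse → [0, 1, 81, 0, 6]

[0, 1, 81, 0, 6]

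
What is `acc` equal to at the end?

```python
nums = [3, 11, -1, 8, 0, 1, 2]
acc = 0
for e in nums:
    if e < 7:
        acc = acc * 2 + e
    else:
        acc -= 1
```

20

e=3: <7, acc = 0*2+3 = 3
e=11: not <7, acc = 3-1 = 2
e=-1: <7, acc = 2*2+(-1) = 3
e=8: not <7, acc = 3-1 = 2
e=0: <7, acc = 2*2+0 = 4
e=1: <7, acc = 4*2+1 = 9
e=2: <7, acc = 9*2+2 = 20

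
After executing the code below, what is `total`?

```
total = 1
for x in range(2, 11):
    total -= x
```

-53

x=2: total = 1-2 = -1
x=3: total = (-1)-3 = -4
x=4: total = (-4)-4 = -8
x=5: total = (-8)-5 = -13
x=6: total = (-13)-6 = -19
x=7: total = (-19)-7 = -26
x=8: total = (-26)-8 = -34
x=9: total = (-34)-9 = -43
x=10: total = (-43)-10 = -53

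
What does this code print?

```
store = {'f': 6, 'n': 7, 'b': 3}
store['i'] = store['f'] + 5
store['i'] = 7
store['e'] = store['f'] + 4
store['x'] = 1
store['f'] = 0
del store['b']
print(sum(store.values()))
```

store['i'] = store['f']+5 = 11 → {'f': 6, 'n': 7, 'b': 3, 'i': 11}
store['i'] = 7 → {'f': 6, 'n': 7, 'b': 3, 'i': 7}
store['e'] = store['f']+4 = 10 → {'f': 6, 'n': 7, 'b': 3, 'i': 7, 'e': 10}
store['x'] = 1 → {'f': 6, 'n': 7, 'b': 3, 'i': 7, 'e': 10, 'x': 1}
store['f'] = 0 → {'f': 0, 'n': 7, 'b': 3, 'i': 7, 'e': 10, 'x': 1}
del 'b' → {'f': 0, 'n': 7, 'i': 7, 'e': 10, 'x': 1}
sum of values = 25

25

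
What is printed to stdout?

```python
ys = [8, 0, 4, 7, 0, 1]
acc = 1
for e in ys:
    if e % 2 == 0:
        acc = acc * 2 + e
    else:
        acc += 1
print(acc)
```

e=8: even, acc = 1*2+8 = 10
e=0: even, acc = 10*2+0 = 20
e=4: even, acc = 20*2+4 = 44
e=7: not even, acc = 44+1 = 45
e=0: even, acc = 45*2+0 = 90
e=1: not even, acc = 90+1 = 91

91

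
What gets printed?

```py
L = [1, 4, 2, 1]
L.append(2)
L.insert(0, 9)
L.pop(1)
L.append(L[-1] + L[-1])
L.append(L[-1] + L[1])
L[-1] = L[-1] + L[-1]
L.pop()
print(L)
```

[9, 4, 2, 1, 2, 4]

append 2 → [1, 4, 2, 1, 2]
insert 9 at 0 → [9, 1, 4, 2, 1, 2]
pop(1) removes 1 → [9, 4, 2, 1, 2]
append L[-1]+L[-1] = 2+2 = 4 → [9, 4, 2, 1, 2, 4]
append L[-1]+L[1] = 4+4 = 8 → [9, 4, 2, 1, 2, 4, 8]
L[-1] = L[-1]+L[-1] = 8+8 = 16 → [9, 4, 2, 1, 2, 4, 16]
pop() removes 16 → [9, 4, 2, 1, 2, 4]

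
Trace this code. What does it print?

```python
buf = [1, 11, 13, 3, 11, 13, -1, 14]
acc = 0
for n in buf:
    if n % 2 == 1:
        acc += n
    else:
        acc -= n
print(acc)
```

37

n=1: odd, acc = 0+1 = 1
n=11: odd, acc = 1+11 = 12
n=13: odd, acc = 12+13 = 25
n=3: odd, acc = 25+3 = 28
n=11: odd, acc = 28+11 = 39
n=13: odd, acc = 39+13 = 52
n=-1: odd, acc = 52+(-1) = 51
n=14: not odd, acc = 51-14 = 37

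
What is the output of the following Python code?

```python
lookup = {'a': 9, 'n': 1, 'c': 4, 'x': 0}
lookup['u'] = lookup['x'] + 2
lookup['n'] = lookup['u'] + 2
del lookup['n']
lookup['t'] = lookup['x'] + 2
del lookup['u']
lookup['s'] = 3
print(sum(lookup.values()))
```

lookup['u'] = lookup['x']+2 = 2 → {'a': 9, 'n': 1, 'c': 4, 'x': 0, 'u': 2}
lookup['n'] = lookup['u']+2 = 4 → {'a': 9, 'n': 4, 'c': 4, 'x': 0, 'u': 2}
del 'n' → {'a': 9, 'c': 4, 'x': 0, 'u': 2}
lookup['t'] = lookup['x']+2 = 2 → {'a': 9, 'c': 4, 'x': 0, 'u': 2, 't': 2}
del 'u' → {'a': 9, 'c': 4, 'x': 0, 't': 2}
lookup['s'] = 3 → {'a': 9, 'c': 4, 'x': 0, 't': 2, 's': 3}
sum of values = 18

18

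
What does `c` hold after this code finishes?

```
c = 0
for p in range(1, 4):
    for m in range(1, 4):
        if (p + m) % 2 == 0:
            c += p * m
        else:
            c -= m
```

p=1,m=1: even sum, c = 0+1 = 1
p=1,m=2: odd sum, c = 1-2 = -1
p=1,m=3: even sum, c = (-1)+3 = 2
p=2,m=1: odd sum, c = 2-1 = 1
p=2,m=2: even sum, c = 1+4 = 5
p=2,m=3: odd sum, c = 5-3 = 2
p=3,m=1: even sum, c = 2+3 = 5
p=3,m=2: odd sum, c = 5-2 = 3
p=3,m=3: even sum, c = 3+9 = 12

12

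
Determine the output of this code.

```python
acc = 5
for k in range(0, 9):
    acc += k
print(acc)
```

k=0: acc = 5+0 = 5
k=1: acc = 5+1 = 6
k=2: acc = 6+2 = 8
k=3: acc = 8+3 = 11
k=4: acc = 11+4 = 15
k=5: acc = 15+5 = 20
k=6: acc = 20+6 = 26
k=7: acc = 26+7 = 33
k=8: acc = 33+8 = 41

41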